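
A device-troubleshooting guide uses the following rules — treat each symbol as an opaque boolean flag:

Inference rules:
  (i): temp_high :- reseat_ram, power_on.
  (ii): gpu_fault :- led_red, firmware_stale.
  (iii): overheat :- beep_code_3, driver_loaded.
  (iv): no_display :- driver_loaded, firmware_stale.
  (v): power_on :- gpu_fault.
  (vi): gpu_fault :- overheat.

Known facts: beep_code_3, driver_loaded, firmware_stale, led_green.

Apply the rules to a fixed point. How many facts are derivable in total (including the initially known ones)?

[1] (iii) [overheat :- beep_code_3, driver_loaded.]; (iv) [no_display :- driver_loaded, firmware_stale.]. ⇒ new: overheat, no_display.
[2] (vi) [gpu_fault :- overheat.]. ⇒ new: gpu_fault.
[3] (v) [power_on :- gpu_fault.]. ⇒ new: power_on.
Closure: {beep_code_3, driver_loaded, firmware_stale, gpu_fault, led_green, no_display, overheat, power_on} — 8 facts.

8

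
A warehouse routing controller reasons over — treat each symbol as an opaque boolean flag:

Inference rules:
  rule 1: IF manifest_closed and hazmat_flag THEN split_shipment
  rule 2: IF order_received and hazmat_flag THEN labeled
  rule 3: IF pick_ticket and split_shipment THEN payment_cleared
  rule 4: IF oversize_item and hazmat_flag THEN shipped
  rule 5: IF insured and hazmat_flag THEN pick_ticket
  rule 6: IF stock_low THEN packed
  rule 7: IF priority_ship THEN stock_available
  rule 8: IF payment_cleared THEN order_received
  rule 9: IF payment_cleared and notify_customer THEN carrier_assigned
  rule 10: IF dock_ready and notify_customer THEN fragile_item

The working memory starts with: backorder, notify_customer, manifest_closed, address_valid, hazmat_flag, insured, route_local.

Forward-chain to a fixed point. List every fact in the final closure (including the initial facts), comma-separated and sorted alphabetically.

address_valid, backorder, carrier_assigned, hazmat_flag, insured, labeled, manifest_closed, notify_customer, order_received, payment_cleared, pick_ticket, route_local, split_shipment

Round 1 fires rule 1, rule 5, giving split_shipment, pick_ticket.
Round 2 fires rule 3, giving payment_cleared.
Round 3 fires rule 8, rule 9, giving order_received, carrier_assigned.
Round 4 fires rule 2, giving labeled.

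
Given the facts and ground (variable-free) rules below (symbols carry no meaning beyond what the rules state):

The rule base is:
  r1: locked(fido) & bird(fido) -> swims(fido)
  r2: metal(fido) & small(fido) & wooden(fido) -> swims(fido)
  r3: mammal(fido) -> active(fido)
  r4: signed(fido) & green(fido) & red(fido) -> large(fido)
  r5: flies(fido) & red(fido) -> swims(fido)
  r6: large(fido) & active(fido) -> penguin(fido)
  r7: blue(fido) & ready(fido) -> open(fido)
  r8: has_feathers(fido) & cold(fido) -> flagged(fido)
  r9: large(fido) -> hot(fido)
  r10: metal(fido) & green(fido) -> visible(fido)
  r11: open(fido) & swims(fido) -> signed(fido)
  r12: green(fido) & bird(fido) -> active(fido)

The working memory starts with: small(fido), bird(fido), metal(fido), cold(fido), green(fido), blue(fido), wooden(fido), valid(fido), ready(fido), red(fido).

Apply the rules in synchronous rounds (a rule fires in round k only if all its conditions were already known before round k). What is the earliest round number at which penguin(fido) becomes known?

4

Round 1: r2 [metal(fido) & small(fido) & wooden(fido) -> swims(fido)]; r7 [blue(fido) & ready(fido) -> open(fido)]; r10 [metal(fido) & green(fido) -> visible(fido)]; r12 [green(fido) & bird(fido) -> active(fido)]. New: swims(fido), open(fido), visible(fido), active(fido).
Round 2: r11 [open(fido) & swims(fido) -> signed(fido)]. New: signed(fido).
Round 3: r4 [signed(fido) & green(fido) & red(fido) -> large(fido)]. New: large(fido).
Round 4: r6 [large(fido) & active(fido) -> penguin(fido)]; r9 [large(fido) -> hot(fido)]. New: penguin(fido), hot(fido).
penguin(fido) first appears in round 4.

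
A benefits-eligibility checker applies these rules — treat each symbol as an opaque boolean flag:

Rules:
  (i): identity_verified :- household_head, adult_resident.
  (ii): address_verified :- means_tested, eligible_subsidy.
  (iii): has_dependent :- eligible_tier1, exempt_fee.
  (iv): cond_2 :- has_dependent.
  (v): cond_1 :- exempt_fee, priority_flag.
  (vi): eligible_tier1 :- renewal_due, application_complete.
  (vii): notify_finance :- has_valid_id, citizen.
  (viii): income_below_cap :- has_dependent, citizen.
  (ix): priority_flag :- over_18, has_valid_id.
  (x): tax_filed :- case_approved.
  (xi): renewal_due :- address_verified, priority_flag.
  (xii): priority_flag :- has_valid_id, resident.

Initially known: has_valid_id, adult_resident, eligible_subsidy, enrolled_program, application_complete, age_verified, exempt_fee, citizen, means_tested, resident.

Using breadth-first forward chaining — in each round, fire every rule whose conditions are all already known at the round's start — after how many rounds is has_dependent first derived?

Round 1: (ii) [address_verified :- means_tested, eligible_subsidy.]; (vii) [notify_finance :- has_valid_id, citizen.]; (xii) [priority_flag :- has_valid_id, resident.]. Adds address_verified, notify_finance, priority_flag.
Round 2: (v) [cond_1 :- exempt_fee, priority_flag.]; (xi) [renewal_due :- address_verified, priority_flag.]. Adds cond_1, renewal_due.
Round 3: (vi) [eligible_tier1 :- renewal_due, application_complete.]. Adds eligible_tier1.
Round 4: (iii) [has_dependent :- eligible_tier1, exempt_fee.]. Adds has_dependent.
has_dependent first appears in round 4.

4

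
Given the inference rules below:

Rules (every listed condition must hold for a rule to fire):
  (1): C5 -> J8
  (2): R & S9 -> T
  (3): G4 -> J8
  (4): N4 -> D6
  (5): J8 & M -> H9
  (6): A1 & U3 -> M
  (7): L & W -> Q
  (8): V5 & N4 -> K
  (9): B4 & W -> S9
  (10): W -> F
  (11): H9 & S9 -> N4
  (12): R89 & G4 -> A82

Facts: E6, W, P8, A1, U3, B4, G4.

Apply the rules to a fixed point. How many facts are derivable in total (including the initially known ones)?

Round 1 fires (3), (6), (9), (10), giving J8, M, S9, F.
Round 2 fires (5), giving H9.
Round 3 fires (11), giving N4.
Round 4 fires (4), giving D6.
Closure: {A1, B4, D6, E6, F, G4, H9, J8, M, N4, P8, S9, U3, W} — 14 facts.

14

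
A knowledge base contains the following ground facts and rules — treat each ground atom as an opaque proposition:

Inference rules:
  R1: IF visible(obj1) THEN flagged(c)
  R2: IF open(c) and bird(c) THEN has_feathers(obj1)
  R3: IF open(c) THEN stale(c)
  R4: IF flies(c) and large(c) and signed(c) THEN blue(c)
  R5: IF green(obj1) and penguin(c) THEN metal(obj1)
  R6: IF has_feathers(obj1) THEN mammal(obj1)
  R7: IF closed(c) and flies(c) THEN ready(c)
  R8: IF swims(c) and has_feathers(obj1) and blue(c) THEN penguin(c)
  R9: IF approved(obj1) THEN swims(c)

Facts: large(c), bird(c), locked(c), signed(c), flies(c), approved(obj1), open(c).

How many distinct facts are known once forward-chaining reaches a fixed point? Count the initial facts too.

Round 1: R2 [IF open(c) and bird(c) THEN has_feathers(obj1)]; R3 [IF open(c) THEN stale(c)]; R4 [IF flies(c) and large(c) and signed(c) THEN blue(c)]; R9 [IF approved(obj1) THEN swims(c)]. Adds has_feathers(obj1), stale(c), blue(c), swims(c).
Round 2: R6 [IF has_feathers(obj1) THEN mammal(obj1)]; R8 [IF swims(c) and has_feathers(obj1) and blue(c) THEN penguin(c)]. Adds mammal(obj1), penguin(c).
Closure: {approved(obj1), bird(c), blue(c), flies(c), has_feathers(obj1), large(c), locked(c), mammal(obj1), open(c), penguin(c), signed(c), stale(c), swims(c)} — 13 facts.

13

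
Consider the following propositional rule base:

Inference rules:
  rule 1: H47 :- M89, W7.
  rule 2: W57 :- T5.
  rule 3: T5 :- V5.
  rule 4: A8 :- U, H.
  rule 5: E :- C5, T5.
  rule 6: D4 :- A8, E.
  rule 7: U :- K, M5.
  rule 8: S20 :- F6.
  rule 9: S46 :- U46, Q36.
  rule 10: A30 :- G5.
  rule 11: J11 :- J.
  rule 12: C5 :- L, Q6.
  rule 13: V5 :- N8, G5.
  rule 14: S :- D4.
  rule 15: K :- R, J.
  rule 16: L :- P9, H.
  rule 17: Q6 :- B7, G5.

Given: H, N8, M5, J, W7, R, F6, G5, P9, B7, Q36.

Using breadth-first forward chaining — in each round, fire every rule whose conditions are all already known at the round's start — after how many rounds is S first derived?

Round 1: rule 8 [S20 :- F6.]; rule 10 [A30 :- G5.]; rule 11 [J11 :- J.]; rule 13 [V5 :- N8, G5.]; rule 15 [K :- R, J.]; rule 16 [L :- P9, H.]; rule 17 [Q6 :- B7, G5.]. Adds S20, A30, J11, V5, K, L, Q6.
Round 2: rule 3 [T5 :- V5.]; rule 7 [U :- K, M5.]; rule 12 [C5 :- L, Q6.]. Adds T5, U, C5.
Round 3: rule 2 [W57 :- T5.]; rule 4 [A8 :- U, H.]; rule 5 [E :- C5, T5.]. Adds W57, A8, E.
Round 4: rule 6 [D4 :- A8, E.]. Adds D4.
Round 5: rule 14 [S :- D4.]. Adds S.
S first appears in round 5.

5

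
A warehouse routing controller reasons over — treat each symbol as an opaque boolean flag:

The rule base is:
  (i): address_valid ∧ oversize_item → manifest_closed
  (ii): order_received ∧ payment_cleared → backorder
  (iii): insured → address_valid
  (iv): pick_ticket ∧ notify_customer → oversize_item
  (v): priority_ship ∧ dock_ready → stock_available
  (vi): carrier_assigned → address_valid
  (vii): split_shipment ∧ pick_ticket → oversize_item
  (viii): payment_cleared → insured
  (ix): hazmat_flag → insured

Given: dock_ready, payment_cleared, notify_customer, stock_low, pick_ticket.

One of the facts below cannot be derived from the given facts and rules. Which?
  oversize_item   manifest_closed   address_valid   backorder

Round 1: (iv) [pick_ticket ∧ notify_customer → oversize_item]; (viii) [payment_cleared → insured]. New: oversize_item, insured.
Round 2: (iii) [insured → address_valid]. New: address_valid.
Round 3: (i) [address_valid ∧ oversize_item → manifest_closed]. New: manifest_closed.
Derived: manifest_closed (round 3), address_valid (round 2), oversize_item (round 1). backorder never appears in any round.

backorder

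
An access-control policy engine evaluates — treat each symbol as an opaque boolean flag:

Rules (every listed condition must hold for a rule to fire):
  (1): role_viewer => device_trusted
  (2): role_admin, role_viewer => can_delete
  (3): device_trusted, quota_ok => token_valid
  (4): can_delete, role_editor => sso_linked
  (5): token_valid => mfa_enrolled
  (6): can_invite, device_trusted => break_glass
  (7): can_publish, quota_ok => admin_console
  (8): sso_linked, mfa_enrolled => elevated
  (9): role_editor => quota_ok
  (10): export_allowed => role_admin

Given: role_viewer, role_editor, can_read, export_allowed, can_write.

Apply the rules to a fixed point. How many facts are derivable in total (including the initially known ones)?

[1] (1) [role_viewer => device_trusted]; (9) [role_editor => quota_ok]; (10) [export_allowed => role_admin]. ⇒ new: device_trusted, quota_ok, role_admin.
[2] (2) [role_admin, role_viewer => can_delete]; (3) [device_trusted, quota_ok => token_valid]. ⇒ new: can_delete, token_valid.
[3] (4) [can_delete, role_editor => sso_linked]; (5) [token_valid => mfa_enrolled]. ⇒ new: sso_linked, mfa_enrolled.
[4] (8) [sso_linked, mfa_enrolled => elevated]. ⇒ new: elevated.
Closure: {can_delete, can_read, can_write, device_trusted, elevated, export_allowed, mfa_enrolled, quota_ok, role_admin, role_editor, role_viewer, sso_linked, token_valid} — 13 facts.

13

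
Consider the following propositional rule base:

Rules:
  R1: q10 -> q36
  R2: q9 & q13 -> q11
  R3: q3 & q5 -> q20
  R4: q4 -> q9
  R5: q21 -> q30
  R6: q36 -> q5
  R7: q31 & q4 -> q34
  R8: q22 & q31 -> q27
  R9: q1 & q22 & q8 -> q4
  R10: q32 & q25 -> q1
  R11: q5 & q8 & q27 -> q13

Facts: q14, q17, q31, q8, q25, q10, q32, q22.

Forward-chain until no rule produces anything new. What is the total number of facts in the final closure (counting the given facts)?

17

[1] R1 [q10 -> q36]; R8 [q22 & q31 -> q27]; R10 [q32 & q25 -> q1]. ⇒ new: q36, q27, q1.
[2] R6 [q36 -> q5]; R9 [q1 & q22 & q8 -> q4]. ⇒ new: q5, q4.
[3] R4 [q4 -> q9]; R7 [q31 & q4 -> q34]; R11 [q5 & q8 & q27 -> q13]. ⇒ new: q9, q34, q13.
[4] R2 [q9 & q13 -> q11]. ⇒ new: q11.
Closure: {q1, q10, q11, q13, q14, q17, q22, q25, q27, q31, q32, q34, q36, q4, q5, q8, q9} — 17 facts.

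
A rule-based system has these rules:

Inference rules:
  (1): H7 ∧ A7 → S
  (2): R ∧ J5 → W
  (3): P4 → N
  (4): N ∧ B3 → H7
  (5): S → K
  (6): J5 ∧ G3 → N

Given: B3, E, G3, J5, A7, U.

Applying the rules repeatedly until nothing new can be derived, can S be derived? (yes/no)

yes

[1] (6) [J5 ∧ G3 → N]. ⇒ new: N.
[2] (4) [N ∧ B3 → H7]. ⇒ new: H7.
[3] (1) [H7 ∧ A7 → S]. ⇒ new: S.
[4] (5) [S → K]. ⇒ new: K.
S appears in round 3, so it is derivable.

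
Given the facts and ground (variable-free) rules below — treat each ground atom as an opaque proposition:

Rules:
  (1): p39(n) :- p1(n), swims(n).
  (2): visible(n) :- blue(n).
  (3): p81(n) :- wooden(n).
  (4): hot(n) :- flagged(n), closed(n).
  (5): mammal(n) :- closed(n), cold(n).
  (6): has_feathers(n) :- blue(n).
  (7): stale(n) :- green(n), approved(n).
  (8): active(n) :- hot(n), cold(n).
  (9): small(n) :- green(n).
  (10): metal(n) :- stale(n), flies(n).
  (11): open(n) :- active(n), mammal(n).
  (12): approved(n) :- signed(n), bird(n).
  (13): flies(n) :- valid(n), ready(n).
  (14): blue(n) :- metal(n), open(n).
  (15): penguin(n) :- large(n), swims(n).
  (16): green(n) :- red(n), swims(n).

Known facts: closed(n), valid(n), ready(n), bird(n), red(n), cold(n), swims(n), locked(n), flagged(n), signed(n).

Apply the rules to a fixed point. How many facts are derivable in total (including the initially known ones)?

23

Round 1 fires (4), (5), (12), (13), (16), giving hot(n), mammal(n), approved(n), flies(n), green(n).
Round 2 fires (7), (8), (9), giving stale(n), active(n), small(n).
Round 3 fires (10), (11), giving metal(n), open(n).
Round 4 fires (14), giving blue(n).
Round 5 fires (2), (6), giving visible(n), has_feathers(n).
Closure: {active(n), approved(n), bird(n), blue(n), closed(n), cold(n), flagged(n), flies(n), green(n), has_feathers(n), hot(n), locked(n), mammal(n), metal(n), open(n), ready(n), red(n), signed(n), small(n), stale(n), swims(n), valid(n), visible(n)} — 23 facts.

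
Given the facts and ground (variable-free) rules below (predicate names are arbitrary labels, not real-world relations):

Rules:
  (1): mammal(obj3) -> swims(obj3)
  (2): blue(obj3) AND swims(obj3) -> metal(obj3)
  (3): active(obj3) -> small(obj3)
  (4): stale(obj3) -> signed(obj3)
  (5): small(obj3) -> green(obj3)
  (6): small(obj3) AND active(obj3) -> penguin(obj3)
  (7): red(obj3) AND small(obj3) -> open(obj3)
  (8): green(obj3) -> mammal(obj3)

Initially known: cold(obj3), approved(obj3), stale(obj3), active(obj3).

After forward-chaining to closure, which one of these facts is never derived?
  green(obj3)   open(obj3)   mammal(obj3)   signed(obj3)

[1] (3) [active(obj3) -> small(obj3)]; (4) [stale(obj3) -> signed(obj3)]. ⇒ new: small(obj3), signed(obj3).
[2] (5) [small(obj3) -> green(obj3)]; (6) [small(obj3) AND active(obj3) -> penguin(obj3)]. ⇒ new: green(obj3), penguin(obj3).
[3] (8) [green(obj3) -> mammal(obj3)]. ⇒ new: mammal(obj3).
[4] (1) [mammal(obj3) -> swims(obj3)]. ⇒ new: swims(obj3).
Derived: mammal(obj3) (round 3), green(obj3) (round 2), signed(obj3) (round 1). open(obj3) never appears in any round.

open(obj3)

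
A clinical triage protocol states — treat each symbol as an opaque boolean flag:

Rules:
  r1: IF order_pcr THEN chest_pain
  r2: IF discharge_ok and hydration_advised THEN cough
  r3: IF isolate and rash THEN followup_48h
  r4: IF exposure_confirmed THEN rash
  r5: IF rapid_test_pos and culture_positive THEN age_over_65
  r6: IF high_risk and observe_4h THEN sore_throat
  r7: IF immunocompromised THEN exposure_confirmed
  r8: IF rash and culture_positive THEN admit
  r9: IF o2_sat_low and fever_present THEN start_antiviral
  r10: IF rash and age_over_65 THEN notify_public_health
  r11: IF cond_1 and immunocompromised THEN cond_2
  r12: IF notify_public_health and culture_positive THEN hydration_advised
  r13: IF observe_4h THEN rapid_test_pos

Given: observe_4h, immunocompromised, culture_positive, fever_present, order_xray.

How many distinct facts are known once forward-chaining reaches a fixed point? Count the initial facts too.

[1] r7 [IF immunocompromised THEN exposure_confirmed]; r13 [IF observe_4h THEN rapid_test_pos]. ⇒ new: exposure_confirmed, rapid_test_pos.
[2] r4 [IF exposure_confirmed THEN rash]; r5 [IF rapid_test_pos and culture_positive THEN age_over_65]. ⇒ new: rash, age_over_65.
[3] r8 [IF rash and culture_positive THEN admit]; r10 [IF rash and age_over_65 THEN notify_public_health]. ⇒ new: admit, notify_public_health.
[4] r12 [IF notify_public_health and culture_positive THEN hydration_advised]. ⇒ new: hydration_advised.
Closure: {admit, age_over_65, culture_positive, exposure_confirmed, fever_present, hydration_advised, immunocompromised, notify_public_health, observe_4h, order_xray, rapid_test_pos, rash} — 12 facts.

12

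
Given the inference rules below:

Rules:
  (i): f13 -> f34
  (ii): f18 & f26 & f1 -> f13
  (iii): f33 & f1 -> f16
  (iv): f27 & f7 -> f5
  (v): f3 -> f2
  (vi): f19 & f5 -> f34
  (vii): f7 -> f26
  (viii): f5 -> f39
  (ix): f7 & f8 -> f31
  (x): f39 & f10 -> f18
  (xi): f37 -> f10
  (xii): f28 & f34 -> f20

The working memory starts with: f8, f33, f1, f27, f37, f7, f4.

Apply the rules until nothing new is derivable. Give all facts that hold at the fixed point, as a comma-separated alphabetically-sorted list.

Round 1 — (iii), (iv), (vii), (ix), (xi), derive f16, f5, f26, f31, f10.
Round 2 — (viii), derive f39.
Round 3 — (x), derive f18.
Round 4 — (ii), derive f13.
Round 5 — (i), derive f34.

f1, f10, f13, f16, f18, f26, f27, f31, f33, f34, f37, f39, f4, f5, f7, f8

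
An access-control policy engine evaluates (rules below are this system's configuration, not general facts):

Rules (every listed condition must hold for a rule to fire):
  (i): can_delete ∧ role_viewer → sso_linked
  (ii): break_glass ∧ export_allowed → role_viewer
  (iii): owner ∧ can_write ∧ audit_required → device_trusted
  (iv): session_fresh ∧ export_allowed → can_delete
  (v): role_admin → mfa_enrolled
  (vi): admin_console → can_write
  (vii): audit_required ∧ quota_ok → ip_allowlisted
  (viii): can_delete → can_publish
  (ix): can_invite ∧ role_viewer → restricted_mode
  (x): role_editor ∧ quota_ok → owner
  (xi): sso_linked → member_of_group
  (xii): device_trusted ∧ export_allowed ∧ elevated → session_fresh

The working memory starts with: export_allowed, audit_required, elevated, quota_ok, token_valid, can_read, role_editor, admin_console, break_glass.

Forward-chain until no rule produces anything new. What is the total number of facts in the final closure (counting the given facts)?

19

[1] (ii) [break_glass ∧ export_allowed → role_viewer]; (vi) [admin_console → can_write]; (vii) [audit_required ∧ quota_ok → ip_allowlisted]; (x) [role_editor ∧ quota_ok → owner]. ⇒ new: role_viewer, can_write, ip_allowlisted, owner.
[2] (iii) [owner ∧ can_write ∧ audit_required → device_trusted]. ⇒ new: device_trusted.
[3] (xii) [device_trusted ∧ export_allowed ∧ elevated → session_fresh]. ⇒ new: session_fresh.
[4] (iv) [session_fresh ∧ export_allowed → can_delete]. ⇒ new: can_delete.
[5] (i) [can_delete ∧ role_viewer → sso_linked]; (viii) [can_delete → can_publish]. ⇒ new: sso_linked, can_publish.
[6] (xi) [sso_linked → member_of_group]. ⇒ new: member_of_group.
Closure: {admin_console, audit_required, break_glass, can_delete, can_publish, can_read, can_write, device_trusted, elevated, export_allowed, ip_allowlisted, member_of_group, owner, quota_ok, role_editor, role_viewer, session_fresh, sso_linked, token_valid} — 19 facts.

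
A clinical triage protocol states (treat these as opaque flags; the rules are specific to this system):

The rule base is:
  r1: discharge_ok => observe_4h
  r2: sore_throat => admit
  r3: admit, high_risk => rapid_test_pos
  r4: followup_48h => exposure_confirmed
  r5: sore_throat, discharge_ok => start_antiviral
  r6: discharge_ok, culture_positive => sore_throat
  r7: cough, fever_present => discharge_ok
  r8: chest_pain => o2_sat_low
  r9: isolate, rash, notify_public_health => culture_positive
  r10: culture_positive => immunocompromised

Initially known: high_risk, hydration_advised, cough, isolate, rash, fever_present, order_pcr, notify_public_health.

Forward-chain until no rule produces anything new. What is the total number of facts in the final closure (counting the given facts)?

16

Round 1 — r7, r9, derive discharge_ok, culture_positive.
Round 2 — r1, r6, r10, derive observe_4h, sore_throat, immunocompromised.
Round 3 — r2, r5, derive admit, start_antiviral.
Round 4 — r3, derive rapid_test_pos.
Closure: {admit, cough, culture_positive, discharge_ok, fever_present, high_risk, hydration_advised, immunocompromised, isolate, notify_public_health, observe_4h, order_pcr, rapid_test_pos, rash, sore_throat, start_antiviral} — 16 facts.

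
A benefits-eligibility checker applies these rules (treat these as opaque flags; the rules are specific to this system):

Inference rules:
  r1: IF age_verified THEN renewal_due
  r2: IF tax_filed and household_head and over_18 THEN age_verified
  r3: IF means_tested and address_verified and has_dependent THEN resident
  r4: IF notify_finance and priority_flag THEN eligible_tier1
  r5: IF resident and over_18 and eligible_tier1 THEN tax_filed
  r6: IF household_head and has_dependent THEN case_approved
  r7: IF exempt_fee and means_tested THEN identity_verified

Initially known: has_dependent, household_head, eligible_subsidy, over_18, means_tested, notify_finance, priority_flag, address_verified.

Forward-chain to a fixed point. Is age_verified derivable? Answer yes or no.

Round 1: r3 [IF means_tested and address_verified and has_dependent THEN resident]; r4 [IF notify_finance and priority_flag THEN eligible_tier1]; r6 [IF household_head and has_dependent THEN case_approved]. New: resident, eligible_tier1, case_approved.
Round 2: r5 [IF resident and over_18 and eligible_tier1 THEN tax_filed]. New: tax_filed.
Round 3: r2 [IF tax_filed and household_head and over_18 THEN age_verified]. New: age_verified.
Round 4: r1 [IF age_verified THEN renewal_due]. New: renewal_due.
age_verified appears in round 3, so it is derivable.

yes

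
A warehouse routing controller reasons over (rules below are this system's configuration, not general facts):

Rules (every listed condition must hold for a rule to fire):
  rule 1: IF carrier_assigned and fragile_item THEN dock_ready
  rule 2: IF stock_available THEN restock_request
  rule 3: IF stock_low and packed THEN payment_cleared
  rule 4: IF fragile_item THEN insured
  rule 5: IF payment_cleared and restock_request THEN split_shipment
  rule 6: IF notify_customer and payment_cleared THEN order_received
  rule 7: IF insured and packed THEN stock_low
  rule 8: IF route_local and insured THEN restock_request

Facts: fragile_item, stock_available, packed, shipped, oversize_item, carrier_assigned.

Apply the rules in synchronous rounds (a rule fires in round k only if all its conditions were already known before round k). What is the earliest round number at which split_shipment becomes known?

4

[1] rule 1 [IF carrier_assigned and fragile_item THEN dock_ready]; rule 2 [IF stock_available THEN restock_request]; rule 4 [IF fragile_item THEN insured]. ⇒ new: dock_ready, restock_request, insured.
[2] rule 7 [IF insured and packed THEN stock_low]. ⇒ new: stock_low.
[3] rule 3 [IF stock_low and packed THEN payment_cleared]. ⇒ new: payment_cleared.
[4] rule 5 [IF payment_cleared and restock_request THEN split_shipment]. ⇒ new: split_shipment.
split_shipment first appears in round 4.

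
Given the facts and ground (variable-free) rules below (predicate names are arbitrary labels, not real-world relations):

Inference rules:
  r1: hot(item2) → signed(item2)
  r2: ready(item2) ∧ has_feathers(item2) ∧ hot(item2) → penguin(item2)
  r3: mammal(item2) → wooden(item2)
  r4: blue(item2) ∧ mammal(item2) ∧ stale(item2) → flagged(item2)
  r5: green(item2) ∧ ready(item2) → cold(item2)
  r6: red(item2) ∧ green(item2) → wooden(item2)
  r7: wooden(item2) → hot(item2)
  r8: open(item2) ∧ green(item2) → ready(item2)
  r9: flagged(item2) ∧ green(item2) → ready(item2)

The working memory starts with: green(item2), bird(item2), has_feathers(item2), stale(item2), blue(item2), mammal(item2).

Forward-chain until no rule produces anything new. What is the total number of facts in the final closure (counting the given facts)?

13

Round 1 fires r3, r4, giving wooden(item2), flagged(item2).
Round 2 fires r7, r9, giving hot(item2), ready(item2).
Round 3 fires r1, r2, r5, giving signed(item2), penguin(item2), cold(item2).
Closure: {bird(item2), blue(item2), cold(item2), flagged(item2), green(item2), has_feathers(item2), hot(item2), mammal(item2), penguin(item2), ready(item2), signed(item2), stale(item2), wooden(item2)} — 13 facts.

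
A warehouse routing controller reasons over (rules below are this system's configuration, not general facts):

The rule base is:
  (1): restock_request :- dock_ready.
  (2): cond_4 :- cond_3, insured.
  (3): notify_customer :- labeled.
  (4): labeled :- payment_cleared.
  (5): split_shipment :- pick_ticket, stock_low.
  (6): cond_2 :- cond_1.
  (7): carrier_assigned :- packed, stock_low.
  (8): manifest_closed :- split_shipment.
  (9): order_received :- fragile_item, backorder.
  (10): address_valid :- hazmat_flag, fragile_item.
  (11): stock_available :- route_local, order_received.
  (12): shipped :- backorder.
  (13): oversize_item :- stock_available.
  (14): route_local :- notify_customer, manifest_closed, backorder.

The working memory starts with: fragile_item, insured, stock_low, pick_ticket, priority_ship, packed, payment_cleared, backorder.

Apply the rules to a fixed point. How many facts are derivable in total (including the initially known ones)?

18

Round 1 — (4), (5), (7), (9), (12), derive labeled, split_shipment, carrier_assigned, order_received, shipped.
Round 2 — (3), (8), derive notify_customer, manifest_closed.
Round 3 — (14), derive route_local.
Round 4 — (11), derive stock_available.
Round 5 — (13), derive oversize_item.
Closure: {backorder, carrier_assigned, fragile_item, insured, labeled, manifest_closed, notify_customer, order_received, oversize_item, packed, payment_cleared, pick_ticket, priority_ship, route_local, shipped, split_shipment, stock_available, stock_low} — 18 facts.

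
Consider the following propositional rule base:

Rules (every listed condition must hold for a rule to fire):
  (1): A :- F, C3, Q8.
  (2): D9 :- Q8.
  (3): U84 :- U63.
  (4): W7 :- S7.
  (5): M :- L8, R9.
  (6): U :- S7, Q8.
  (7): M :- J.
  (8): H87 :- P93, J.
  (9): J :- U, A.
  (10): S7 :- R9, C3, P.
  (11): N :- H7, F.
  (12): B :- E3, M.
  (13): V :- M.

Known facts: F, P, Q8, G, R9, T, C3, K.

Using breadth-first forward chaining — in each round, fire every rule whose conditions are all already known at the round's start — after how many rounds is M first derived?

Round 1 fires (1), (2), (10), giving A, D9, S7.
Round 2 fires (4), (6), giving W7, U.
Round 3 fires (9), giving J.
Round 4 fires (7), giving M.
M first appears in round 4.

4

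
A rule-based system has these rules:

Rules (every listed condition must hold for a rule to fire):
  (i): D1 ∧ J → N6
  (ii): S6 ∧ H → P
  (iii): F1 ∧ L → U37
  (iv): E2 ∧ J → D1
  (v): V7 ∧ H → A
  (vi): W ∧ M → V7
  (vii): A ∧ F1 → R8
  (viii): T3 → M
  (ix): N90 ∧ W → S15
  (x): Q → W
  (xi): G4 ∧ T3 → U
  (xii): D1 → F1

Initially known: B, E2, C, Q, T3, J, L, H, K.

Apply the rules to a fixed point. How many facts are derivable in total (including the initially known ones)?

Round 1: (iv) [E2 ∧ J → D1]; (viii) [T3 → M]; (x) [Q → W]. Adds D1, M, W.
Round 2: (i) [D1 ∧ J → N6]; (vi) [W ∧ M → V7]; (xii) [D1 → F1]. Adds N6, V7, F1.
Round 3: (iii) [F1 ∧ L → U37]; (v) [V7 ∧ H → A]. Adds U37, A.
Round 4: (vii) [A ∧ F1 → R8]. Adds R8.
Closure: {A, B, C, D1, E2, F1, H, J, K, L, M, N6, Q, R8, T3, U37, V7, W} — 18 facts.

18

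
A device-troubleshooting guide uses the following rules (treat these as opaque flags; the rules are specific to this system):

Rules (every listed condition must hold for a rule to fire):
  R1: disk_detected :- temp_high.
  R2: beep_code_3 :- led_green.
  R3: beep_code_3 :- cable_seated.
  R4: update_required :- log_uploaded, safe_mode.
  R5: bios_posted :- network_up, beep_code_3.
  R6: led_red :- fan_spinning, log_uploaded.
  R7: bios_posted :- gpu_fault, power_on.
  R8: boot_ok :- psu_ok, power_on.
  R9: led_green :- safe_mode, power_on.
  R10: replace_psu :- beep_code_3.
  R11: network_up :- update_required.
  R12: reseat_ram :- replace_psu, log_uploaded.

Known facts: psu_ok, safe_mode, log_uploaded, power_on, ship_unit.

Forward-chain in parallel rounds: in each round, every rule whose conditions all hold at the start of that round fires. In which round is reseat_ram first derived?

4

Round 1 fires R4, R8, R9, giving update_required, boot_ok, led_green.
Round 2 fires R2, R11, giving beep_code_3, network_up.
Round 3 fires R5, R10, giving bios_posted, replace_psu.
Round 4 fires R12, giving reseat_ram.
reseat_ram first appears in round 4.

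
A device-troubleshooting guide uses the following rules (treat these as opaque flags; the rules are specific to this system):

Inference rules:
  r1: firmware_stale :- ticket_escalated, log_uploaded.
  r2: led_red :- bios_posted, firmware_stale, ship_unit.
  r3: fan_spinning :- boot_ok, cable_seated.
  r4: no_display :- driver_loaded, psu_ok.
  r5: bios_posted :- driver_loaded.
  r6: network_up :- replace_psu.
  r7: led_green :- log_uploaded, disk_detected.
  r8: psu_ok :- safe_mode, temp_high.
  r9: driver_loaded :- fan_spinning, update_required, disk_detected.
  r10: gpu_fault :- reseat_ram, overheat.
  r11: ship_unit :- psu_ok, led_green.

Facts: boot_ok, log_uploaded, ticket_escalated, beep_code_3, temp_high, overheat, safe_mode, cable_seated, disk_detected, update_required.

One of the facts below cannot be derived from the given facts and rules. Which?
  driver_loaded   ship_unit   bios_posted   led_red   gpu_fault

gpu_fault

Round 1: r1 [firmware_stale :- ticket_escalated, log_uploaded.]; r3 [fan_spinning :- boot_ok, cable_seated.]; r7 [led_green :- log_uploaded, disk_detected.]; r8 [psu_ok :- safe_mode, temp_high.]. Adds firmware_stale, fan_spinning, led_green, psu_ok.
Round 2: r9 [driver_loaded :- fan_spinning, update_required, disk_detected.]; r11 [ship_unit :- psu_ok, led_green.]. Adds driver_loaded, ship_unit.
Round 3: r4 [no_display :- driver_loaded, psu_ok.]; r5 [bios_posted :- driver_loaded.]. Adds no_display, bios_posted.
Round 4: r2 [led_red :- bios_posted, firmware_stale, ship_unit.]. Adds led_red.
Derived: led_red (round 4), bios_posted (round 3), ship_unit (round 2), driver_loaded (round 2). gpu_fault never appears in any round.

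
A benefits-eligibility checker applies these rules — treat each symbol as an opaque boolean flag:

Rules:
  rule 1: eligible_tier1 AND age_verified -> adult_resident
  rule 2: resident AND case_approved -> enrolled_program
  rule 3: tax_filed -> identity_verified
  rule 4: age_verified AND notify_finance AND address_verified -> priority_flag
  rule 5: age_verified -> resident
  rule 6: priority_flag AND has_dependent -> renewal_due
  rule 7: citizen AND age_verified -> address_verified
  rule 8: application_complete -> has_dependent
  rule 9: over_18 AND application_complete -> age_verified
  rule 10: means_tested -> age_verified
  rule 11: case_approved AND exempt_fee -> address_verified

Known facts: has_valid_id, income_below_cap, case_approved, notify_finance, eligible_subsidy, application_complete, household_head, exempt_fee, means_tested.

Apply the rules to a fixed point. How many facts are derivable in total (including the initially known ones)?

16

Round 1 fires rule 8, rule 10, rule 11, giving has_dependent, age_verified, address_verified.
Round 2 fires rule 4, rule 5, giving priority_flag, resident.
Round 3 fires rule 2, rule 6, giving enrolled_program, renewal_due.
Closure: {address_verified, age_verified, application_complete, case_approved, eligible_subsidy, enrolled_program, exempt_fee, has_dependent, has_valid_id, household_head, income_below_cap, means_tested, notify_finance, priority_flag, renewal_due, resident} — 16 facts.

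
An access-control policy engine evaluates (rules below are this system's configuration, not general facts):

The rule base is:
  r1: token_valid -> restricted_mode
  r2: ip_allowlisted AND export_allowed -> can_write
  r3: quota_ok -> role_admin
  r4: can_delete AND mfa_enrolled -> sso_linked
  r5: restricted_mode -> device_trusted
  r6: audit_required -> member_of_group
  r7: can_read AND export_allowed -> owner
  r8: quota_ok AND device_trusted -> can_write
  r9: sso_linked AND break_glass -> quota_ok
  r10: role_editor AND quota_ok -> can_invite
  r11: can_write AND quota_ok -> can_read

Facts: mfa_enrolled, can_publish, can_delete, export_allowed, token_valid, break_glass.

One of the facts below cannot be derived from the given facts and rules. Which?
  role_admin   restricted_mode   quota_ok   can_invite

[1] r1 [token_valid -> restricted_mode]; r4 [can_delete AND mfa_enrolled -> sso_linked]. ⇒ new: restricted_mode, sso_linked.
[2] r5 [restricted_mode -> device_trusted]; r9 [sso_linked AND break_glass -> quota_ok]. ⇒ new: device_trusted, quota_ok.
[3] r3 [quota_ok -> role_admin]; r8 [quota_ok AND device_trusted -> can_write]. ⇒ new: role_admin, can_write.
[4] r11 [can_write AND quota_ok -> can_read]. ⇒ new: can_read.
[5] r7 [can_read AND export_allowed -> owner]. ⇒ new: owner.
Derived: quota_ok (round 2), restricted_mode (round 1), role_admin (round 3). can_invite never appears in any round.

can_invite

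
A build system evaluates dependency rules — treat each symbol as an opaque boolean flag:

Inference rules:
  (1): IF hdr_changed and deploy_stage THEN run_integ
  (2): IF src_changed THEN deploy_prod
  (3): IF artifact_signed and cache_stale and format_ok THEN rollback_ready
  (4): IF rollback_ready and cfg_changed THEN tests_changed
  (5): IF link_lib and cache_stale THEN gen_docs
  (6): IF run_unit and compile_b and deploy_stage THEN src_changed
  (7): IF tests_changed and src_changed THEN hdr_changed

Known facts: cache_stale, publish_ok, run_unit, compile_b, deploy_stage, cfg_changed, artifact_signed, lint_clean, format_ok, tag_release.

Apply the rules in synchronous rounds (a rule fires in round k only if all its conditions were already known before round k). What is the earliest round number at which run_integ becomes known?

[1] (3) [IF artifact_signed and cache_stale and format_ok THEN rollback_ready]; (6) [IF run_unit and compile_b and deploy_stage THEN src_changed]. ⇒ new: rollback_ready, src_changed.
[2] (2) [IF src_changed THEN deploy_prod]; (4) [IF rollback_ready and cfg_changed THEN tests_changed]. ⇒ new: deploy_prod, tests_changed.
[3] (7) [IF tests_changed and src_changed THEN hdr_changed]. ⇒ new: hdr_changed.
[4] (1) [IF hdr_changed and deploy_stage THEN run_integ]. ⇒ new: run_integ.
run_integ first appears in round 4.

4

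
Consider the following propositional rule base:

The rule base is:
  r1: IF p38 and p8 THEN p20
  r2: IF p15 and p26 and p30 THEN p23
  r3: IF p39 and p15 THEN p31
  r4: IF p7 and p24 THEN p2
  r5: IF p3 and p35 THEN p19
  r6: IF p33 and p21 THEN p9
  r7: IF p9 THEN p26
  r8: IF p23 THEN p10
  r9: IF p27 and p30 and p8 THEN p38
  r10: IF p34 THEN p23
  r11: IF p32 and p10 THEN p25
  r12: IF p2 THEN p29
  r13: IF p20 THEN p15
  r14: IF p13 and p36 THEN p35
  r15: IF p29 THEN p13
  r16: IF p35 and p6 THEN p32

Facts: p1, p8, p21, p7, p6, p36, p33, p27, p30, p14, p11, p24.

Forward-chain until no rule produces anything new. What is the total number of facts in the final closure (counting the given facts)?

25

[1] r4 [IF p7 and p24 THEN p2]; r6 [IF p33 and p21 THEN p9]; r9 [IF p27 and p30 and p8 THEN p38]. ⇒ new: p2, p9, p38.
[2] r1 [IF p38 and p8 THEN p20]; r7 [IF p9 THEN p26]; r12 [IF p2 THEN p29]. ⇒ new: p20, p26, p29.
[3] r13 [IF p20 THEN p15]; r15 [IF p29 THEN p13]. ⇒ new: p15, p13.
[4] r2 [IF p15 and p26 and p30 THEN p23]; r14 [IF p13 and p36 THEN p35]. ⇒ new: p23, p35.
[5] r8 [IF p23 THEN p10]; r16 [IF p35 and p6 THEN p32]. ⇒ new: p10, p32.
[6] r11 [IF p32 and p10 THEN p25]. ⇒ new: p25.
Closure: {p1, p10, p11, p13, p14, p15, p2, p20, p21, p23, p24, p25, p26, p27, p29, p30, p32, p33, p35, p36, p38, p6, p7, p8, p9} — 25 facts.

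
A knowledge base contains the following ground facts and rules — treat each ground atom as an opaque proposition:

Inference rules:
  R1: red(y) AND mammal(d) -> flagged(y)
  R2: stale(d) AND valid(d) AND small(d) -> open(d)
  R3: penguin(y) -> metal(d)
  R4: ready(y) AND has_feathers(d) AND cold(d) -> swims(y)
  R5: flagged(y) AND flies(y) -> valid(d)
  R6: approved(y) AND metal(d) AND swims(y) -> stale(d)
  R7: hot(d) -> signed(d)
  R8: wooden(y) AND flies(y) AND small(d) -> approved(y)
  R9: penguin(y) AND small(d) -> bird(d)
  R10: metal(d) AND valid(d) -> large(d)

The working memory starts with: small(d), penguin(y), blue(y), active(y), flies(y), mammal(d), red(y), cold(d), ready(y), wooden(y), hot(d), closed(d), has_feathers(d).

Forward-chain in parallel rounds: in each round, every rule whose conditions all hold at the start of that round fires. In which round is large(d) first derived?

Round 1: R1 [red(y) AND mammal(d) -> flagged(y)]; R3 [penguin(y) -> metal(d)]; R4 [ready(y) AND has_feathers(d) AND cold(d) -> swims(y)]; R7 [hot(d) -> signed(d)]; R8 [wooden(y) AND flies(y) AND small(d) -> approved(y)]; R9 [penguin(y) AND small(d) -> bird(d)]. Adds flagged(y), metal(d), swims(y), signed(d), approved(y), bird(d).
Round 2: R5 [flagged(y) AND flies(y) -> valid(d)]; R6 [approved(y) AND metal(d) AND swims(y) -> stale(d)]. Adds valid(d), stale(d).
Round 3: R2 [stale(d) AND valid(d) AND small(d) -> open(d)]; R10 [metal(d) AND valid(d) -> large(d)]. Adds open(d), large(d).
large(d) first appears in round 3.

3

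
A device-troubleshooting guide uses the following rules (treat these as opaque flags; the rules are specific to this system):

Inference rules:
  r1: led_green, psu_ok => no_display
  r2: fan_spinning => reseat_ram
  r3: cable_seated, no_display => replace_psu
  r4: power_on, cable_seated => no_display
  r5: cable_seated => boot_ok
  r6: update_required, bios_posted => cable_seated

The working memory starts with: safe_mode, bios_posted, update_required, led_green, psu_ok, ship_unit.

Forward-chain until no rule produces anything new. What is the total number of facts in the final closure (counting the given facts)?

[1] r1 [led_green, psu_ok => no_display]; r6 [update_required, bios_posted => cable_seated]. ⇒ new: no_display, cable_seated.
[2] r3 [cable_seated, no_display => replace_psu]; r5 [cable_seated => boot_ok]. ⇒ new: replace_psu, boot_ok.
Closure: {bios_posted, boot_ok, cable_seated, led_green, no_display, psu_ok, replace_psu, safe_mode, ship_unit, update_required} — 10 facts.

10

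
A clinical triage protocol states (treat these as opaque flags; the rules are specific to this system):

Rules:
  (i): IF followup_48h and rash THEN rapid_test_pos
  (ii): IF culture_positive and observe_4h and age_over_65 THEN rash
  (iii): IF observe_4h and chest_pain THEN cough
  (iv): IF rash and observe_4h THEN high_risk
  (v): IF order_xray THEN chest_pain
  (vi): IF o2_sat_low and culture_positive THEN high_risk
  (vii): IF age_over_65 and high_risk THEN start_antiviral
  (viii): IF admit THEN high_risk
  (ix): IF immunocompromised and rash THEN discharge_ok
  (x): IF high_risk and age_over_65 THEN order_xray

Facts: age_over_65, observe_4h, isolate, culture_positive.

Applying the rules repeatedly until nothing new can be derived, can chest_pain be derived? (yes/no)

yes

Round 1 fires (ii), giving rash.
Round 2 fires (iv), giving high_risk.
Round 3 fires (vii), (x), giving start_antiviral, order_xray.
Round 4 fires (v), giving chest_pain.
Round 5 fires (iii), giving cough.
chest_pain appears in round 4, so it is derivable.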